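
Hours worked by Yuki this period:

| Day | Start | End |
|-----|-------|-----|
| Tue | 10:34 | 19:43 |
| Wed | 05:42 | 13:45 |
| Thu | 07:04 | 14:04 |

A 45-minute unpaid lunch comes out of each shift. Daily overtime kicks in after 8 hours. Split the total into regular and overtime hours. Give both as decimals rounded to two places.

Regular 21.55 hours, overtime 0.40 hours

Tue: 10:34–19:43 = 9 h 9 min; less 45 min break → 8 h 24 min
Wed: 05:42–13:45 = 8 h 3 min; less 45 min break → 7 h 18 min
Thu: 07:04–14:04 = 7 h 0 min; less 45 min break → 6 h 15 min
Tue reg 8 h 0 min / OT 0 h 24 min; Wed reg 7 h 18 min / OT 0 h 0 min; Thu reg 6 h 15 min / OT 0 h 0 min.
Totals: regular 21 h 33 min, overtime 0 h 24 min.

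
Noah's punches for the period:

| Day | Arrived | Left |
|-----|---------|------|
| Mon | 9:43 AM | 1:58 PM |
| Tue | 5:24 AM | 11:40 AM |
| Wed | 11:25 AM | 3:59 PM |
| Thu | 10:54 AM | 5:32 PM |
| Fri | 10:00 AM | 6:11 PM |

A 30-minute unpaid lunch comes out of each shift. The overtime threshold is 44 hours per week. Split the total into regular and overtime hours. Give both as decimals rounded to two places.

Regular 27.40 hours, overtime 0.00 hours

Mon: 9:43 AM–1:58 PM = 4 h 15 min; less 30 min break → 3 h 45 min
Tue: 5:24 AM–11:40 AM = 6 h 16 min; less 30 min break → 5 h 46 min
Wed: 11:25 AM–3:59 PM = 4 h 34 min; less 30 min break → 4 h 4 min
Thu: 10:54 AM–5:32 PM = 6 h 38 min; less 30 min break → 6 h 8 min
Fri: 10:00 AM–6:11 PM = 8 h 11 min; less 30 min break → 7 h 41 min
Total worked: 27 h 24 min = 27.40 h.
Threshold 44 h → overtime 0 h 0 min, regular 27 h 24 min.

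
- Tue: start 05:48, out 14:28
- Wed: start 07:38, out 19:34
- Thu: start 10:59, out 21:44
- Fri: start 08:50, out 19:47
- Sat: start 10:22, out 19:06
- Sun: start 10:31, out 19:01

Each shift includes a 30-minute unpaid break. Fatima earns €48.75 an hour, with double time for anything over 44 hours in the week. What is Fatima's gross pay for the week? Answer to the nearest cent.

Tue: 05:48–14:28 = 8 h 40 min; less 30 min break → 8 h 10 min
Wed: 07:38–19:34 = 11 h 56 min; less 30 min break → 11 h 26 min
Thu: 10:59–21:44 = 10 h 45 min; less 30 min break → 10 h 15 min
Fri: 08:50–19:47 = 10 h 57 min; less 30 min break → 10 h 27 min
Sat: 10:22–19:06 = 8 h 44 min; less 30 min break → 8 h 14 min
Sun: 10:31–19:01 = 8 h 30 min; less 30 min break → 8 h 0 min
Total worked: 56 h 32 min = 3392 min.
Regular 44 h 0 min = 2640 min at €48.75/h; overtime 12 h 32 min = 752 min at €97.50/h.
Pay = (2640 × €48.75 + 752 × €97.50) ÷ 60 = €3367.00.

€3367.00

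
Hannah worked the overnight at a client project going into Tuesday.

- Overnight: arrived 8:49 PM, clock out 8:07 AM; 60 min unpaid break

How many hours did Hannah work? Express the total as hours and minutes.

Overnight: 8:49 PM → midnight = 3 h 11 min; midnight → 8:07 AM = 8 h 7 min; span 11 h 18 min; less 60 min break → 10 h 18 min

10 h 18 min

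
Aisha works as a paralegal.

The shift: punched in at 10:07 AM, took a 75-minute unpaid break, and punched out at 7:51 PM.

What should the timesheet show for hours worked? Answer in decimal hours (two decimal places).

The shift: 10:07 AM–7:51 PM = 9 h 44 min; less 75 min break → 8 h 29 min

8.48 hours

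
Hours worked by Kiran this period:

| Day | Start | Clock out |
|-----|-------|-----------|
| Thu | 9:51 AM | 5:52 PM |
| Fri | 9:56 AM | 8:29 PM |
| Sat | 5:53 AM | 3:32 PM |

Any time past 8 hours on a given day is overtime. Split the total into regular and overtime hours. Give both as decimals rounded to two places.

Regular 24.00 hours, overtime 4.22 hours

Thu: 9:51 AM–5:52 PM = 8 h 1 min
Fri: 9:56 AM–8:29 PM = 10 h 33 min
Sat: 5:53 AM–3:32 PM = 9 h 39 min
Thu reg 8 h 0 min / OT 0 h 1 min; Fri reg 8 h 0 min / OT 2 h 33 min; Sat reg 8 h 0 min / OT 1 h 39 min.
Totals: regular 24 h 0 min, overtime 4 h 13 min.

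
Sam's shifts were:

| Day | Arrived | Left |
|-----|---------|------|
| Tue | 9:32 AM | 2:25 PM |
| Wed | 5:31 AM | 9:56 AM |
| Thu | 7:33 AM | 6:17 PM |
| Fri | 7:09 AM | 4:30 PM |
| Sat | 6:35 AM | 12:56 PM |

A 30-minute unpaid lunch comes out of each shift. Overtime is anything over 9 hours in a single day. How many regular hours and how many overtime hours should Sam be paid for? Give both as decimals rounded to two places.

Regular 32.00 hours, overtime 1.23 hours

Tue: 9:32 AM–2:25 PM = 4 h 53 min; less 30 min break → 4 h 23 min
Wed: 5:31 AM–9:56 AM = 4 h 25 min; less 30 min break → 3 h 55 min
Thu: 7:33 AM–6:17 PM = 10 h 44 min; less 30 min break → 10 h 14 min
Fri: 7:09 AM–4:30 PM = 9 h 21 min; less 30 min break → 8 h 51 min
Sat: 6:35 AM–12:56 PM = 6 h 21 min; less 30 min break → 5 h 51 min
Tue reg 4 h 23 min / OT 0 h 0 min; Wed reg 3 h 55 min / OT 0 h 0 min; Thu reg 9 h 0 min / OT 1 h 14 min; Fri reg 8 h 51 min / OT 0 h 0 min; Sat reg 5 h 51 min / OT 0 h 0 min.
Totals: regular 32 h 0 min, overtime 1 h 14 min.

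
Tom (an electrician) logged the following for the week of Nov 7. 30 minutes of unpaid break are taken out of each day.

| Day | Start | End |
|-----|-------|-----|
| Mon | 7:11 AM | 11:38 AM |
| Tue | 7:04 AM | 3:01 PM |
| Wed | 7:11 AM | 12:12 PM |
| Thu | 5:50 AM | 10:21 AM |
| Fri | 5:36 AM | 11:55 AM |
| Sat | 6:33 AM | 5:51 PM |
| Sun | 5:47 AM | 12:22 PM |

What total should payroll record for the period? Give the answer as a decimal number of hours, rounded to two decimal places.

Mon: 7:11 AM–11:38 AM = 4 h 27 min; less 30 min break → 3 h 57 min
Tue: 7:04 AM–3:01 PM = 7 h 57 min; less 30 min break → 7 h 27 min
Wed: 7:11 AM–12:12 PM = 5 h 1 min; less 30 min break → 4 h 31 min
Thu: 5:50 AM–10:21 AM = 4 h 31 min; less 30 min break → 4 h 1 min
Fri: 5:36 AM–11:55 AM = 6 h 19 min; less 30 min break → 5 h 49 min
Sat: 6:33 AM–5:51 PM = 11 h 18 min; less 30 min break → 10 h 48 min
Sun: 5:47 AM–12:22 PM = 6 h 35 min; less 30 min break → 6 h 5 min
Total: 3 h 57 min + 7 h 27 min + 4 h 31 min + 4 h 1 min + 5 h 49 min + 10 h 48 min + 6 h 5 min = 42 h 38 min.

42.63 hours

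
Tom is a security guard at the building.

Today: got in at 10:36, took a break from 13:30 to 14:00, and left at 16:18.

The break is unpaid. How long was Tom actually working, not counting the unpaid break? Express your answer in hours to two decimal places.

Today: 10:36–16:18 = 5 h 42 min; less 30 min break → 5 h 12 min

5.20 hours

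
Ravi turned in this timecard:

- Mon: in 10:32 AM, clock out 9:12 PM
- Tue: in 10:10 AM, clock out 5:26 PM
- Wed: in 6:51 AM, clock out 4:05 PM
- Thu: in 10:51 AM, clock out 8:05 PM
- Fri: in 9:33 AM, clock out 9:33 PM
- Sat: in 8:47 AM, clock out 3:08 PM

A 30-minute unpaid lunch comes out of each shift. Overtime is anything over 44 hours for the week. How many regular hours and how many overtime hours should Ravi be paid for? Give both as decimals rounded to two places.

Mon: 10:32 AM–9:12 PM = 10 h 40 min; less 30 min break → 10 h 10 min
Tue: 10:10 AM–5:26 PM = 7 h 16 min; less 30 min break → 6 h 46 min
Wed: 6:51 AM–4:05 PM = 9 h 14 min; less 30 min break → 8 h 44 min
Thu: 10:51 AM–8:05 PM = 9 h 14 min; less 30 min break → 8 h 44 min
Fri: 9:33 AM–9:33 PM = 12 h 0 min; less 30 min break → 11 h 30 min
Sat: 8:47 AM–3:08 PM = 6 h 21 min; less 30 min break → 5 h 51 min
Total worked: 51 h 45 min = 51.75 h.
Threshold 44 h → overtime 7 h 45 min, regular 44 h 0 min.

Regular 44.00 hours, overtime 7.75 hours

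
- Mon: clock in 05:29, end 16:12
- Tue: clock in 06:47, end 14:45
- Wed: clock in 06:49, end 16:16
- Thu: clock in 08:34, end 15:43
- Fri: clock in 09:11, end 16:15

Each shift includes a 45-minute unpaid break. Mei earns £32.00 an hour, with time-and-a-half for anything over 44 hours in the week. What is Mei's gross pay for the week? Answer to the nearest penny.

Mon: 05:29–16:12 = 10 h 43 min; less 45 min break → 9 h 58 min
Tue: 06:47–14:45 = 7 h 58 min; less 45 min break → 7 h 13 min
Wed: 06:49–16:16 = 9 h 27 min; less 45 min break → 8 h 42 min
Thu: 08:34–15:43 = 7 h 9 min; less 45 min break → 6 h 24 min
Fri: 09:11–16:15 = 7 h 4 min; less 45 min break → 6 h 19 min
Total worked: 38 h 36 min = 2316 min.
Regular 38 h 36 min = 2316 min at £32.00/h; overtime 0 h 0 min = 0 min at £48.00/h.
Pay = (2316 × £32.00 + 0 × £48.00) ÷ 60 = £1235.20.

£1235.20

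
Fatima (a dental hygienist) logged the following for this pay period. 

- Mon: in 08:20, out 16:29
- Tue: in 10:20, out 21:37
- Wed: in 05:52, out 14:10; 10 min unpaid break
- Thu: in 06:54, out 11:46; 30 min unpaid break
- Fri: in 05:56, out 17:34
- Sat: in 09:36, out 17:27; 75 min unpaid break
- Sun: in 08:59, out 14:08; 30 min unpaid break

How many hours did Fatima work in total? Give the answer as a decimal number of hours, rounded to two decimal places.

54.82 hours

Mon: 08:20–16:29 = 8 h 9 min
Tue: 10:20–21:37 = 11 h 17 min
Wed: 05:52–14:10 = 8 h 18 min; less 10 min break → 8 h 8 min
Thu: 06:54–11:46 = 4 h 52 min; less 30 min break → 4 h 22 min
Fri: 05:56–17:34 = 11 h 38 min
Sat: 09:36–17:27 = 7 h 51 min; less 75 min break → 6 h 36 min
Sun: 08:59–14:08 = 5 h 9 min; less 30 min break → 4 h 39 min
Total: 8 h 9 min + 11 h 17 min + 8 h 8 min + 4 h 22 min + 11 h 38 min + 6 h 36 min + 4 h 39 min = 54 h 49 min.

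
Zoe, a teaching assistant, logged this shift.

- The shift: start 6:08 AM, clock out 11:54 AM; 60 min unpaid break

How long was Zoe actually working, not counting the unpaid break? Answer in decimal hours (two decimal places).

4.77 hours

The shift: 6:08 AM–11:54 AM = 5 h 46 min; less 60 min break → 4 h 46 min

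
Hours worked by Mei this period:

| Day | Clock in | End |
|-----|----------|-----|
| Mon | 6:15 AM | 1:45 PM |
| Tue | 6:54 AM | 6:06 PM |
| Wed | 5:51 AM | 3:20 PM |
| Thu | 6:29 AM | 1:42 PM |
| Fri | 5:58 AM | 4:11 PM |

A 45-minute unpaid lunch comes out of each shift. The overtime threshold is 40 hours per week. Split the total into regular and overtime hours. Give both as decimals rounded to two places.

Mon: 6:15 AM–1:45 PM = 7 h 30 min; less 45 min break → 6 h 45 min
Tue: 6:54 AM–6:06 PM = 11 h 12 min; less 45 min break → 10 h 27 min
Wed: 5:51 AM–3:20 PM = 9 h 29 min; less 45 min break → 8 h 44 min
Thu: 6:29 AM–1:42 PM = 7 h 13 min; less 45 min break → 6 h 28 min
Fri: 5:58 AM–4:11 PM = 10 h 13 min; less 45 min break → 9 h 28 min
Total worked: 41 h 52 min = 41.87 h.
Threshold 40 h → overtime 1 h 52 min, regular 40 h 0 min.

Regular 40.00 hours, overtime 1.87 hours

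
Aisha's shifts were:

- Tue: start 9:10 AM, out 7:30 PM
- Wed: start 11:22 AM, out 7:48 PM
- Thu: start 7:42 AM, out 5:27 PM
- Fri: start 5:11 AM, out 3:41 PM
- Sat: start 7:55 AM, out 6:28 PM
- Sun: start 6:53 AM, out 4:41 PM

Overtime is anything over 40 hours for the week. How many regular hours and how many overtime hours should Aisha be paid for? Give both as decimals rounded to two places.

Regular 40.00 hours, overtime 19.37 hours

Tue: 9:10 AM–7:30 PM = 10 h 20 min
Wed: 11:22 AM–7:48 PM = 8 h 26 min
Thu: 7:42 AM–5:27 PM = 9 h 45 min
Fri: 5:11 AM–3:41 PM = 10 h 30 min
Sat: 7:55 AM–6:28 PM = 10 h 33 min
Sun: 6:53 AM–4:41 PM = 9 h 48 min
Total worked: 59 h 22 min = 59.37 h.
Threshold 40 h → overtime 19 h 22 min, regular 40 h 0 min.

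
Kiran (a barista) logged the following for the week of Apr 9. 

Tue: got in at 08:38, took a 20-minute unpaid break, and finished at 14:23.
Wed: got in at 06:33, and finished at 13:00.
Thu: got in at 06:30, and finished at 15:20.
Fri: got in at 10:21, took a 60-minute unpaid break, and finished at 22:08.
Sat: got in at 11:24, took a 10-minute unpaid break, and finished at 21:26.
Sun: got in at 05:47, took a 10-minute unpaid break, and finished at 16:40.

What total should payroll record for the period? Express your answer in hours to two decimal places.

Tue: 08:38–14:23 = 5 h 45 min; less 20 min break → 5 h 25 min
Wed: 06:33–13:00 = 6 h 27 min
Thu: 06:30–15:20 = 8 h 50 min
Fri: 10:21–22:08 = 11 h 47 min; less 60 min break → 10 h 47 min
Sat: 11:24–21:26 = 10 h 2 min; less 10 min break → 9 h 52 min
Sun: 05:47–16:40 = 10 h 53 min; less 10 min break → 10 h 43 min
Total: 5 h 25 min + 6 h 27 min + 8 h 50 min + 10 h 47 min + 9 h 52 min + 10 h 43 min = 52 h 4 min.

52.07 hours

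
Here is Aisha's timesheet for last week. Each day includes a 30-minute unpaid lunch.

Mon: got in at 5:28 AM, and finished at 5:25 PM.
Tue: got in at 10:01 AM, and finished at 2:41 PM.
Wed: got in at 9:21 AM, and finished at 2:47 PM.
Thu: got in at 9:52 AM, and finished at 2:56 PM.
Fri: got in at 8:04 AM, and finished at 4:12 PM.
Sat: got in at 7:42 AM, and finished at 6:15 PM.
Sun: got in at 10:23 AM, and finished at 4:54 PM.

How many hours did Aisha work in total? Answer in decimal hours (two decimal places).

Mon: 5:28 AM–5:25 PM = 11 h 57 min; less 30 min break → 11 h 27 min
Tue: 10:01 AM–2:41 PM = 4 h 40 min; less 30 min break → 4 h 10 min
Wed: 9:21 AM–2:47 PM = 5 h 26 min; less 30 min break → 4 h 56 min
Thu: 9:52 AM–2:56 PM = 5 h 4 min; less 30 min break → 4 h 34 min
Fri: 8:04 AM–4:12 PM = 8 h 8 min; less 30 min break → 7 h 38 min
Sat: 7:42 AM–6:15 PM = 10 h 33 min; less 30 min break → 10 h 3 min
Sun: 10:23 AM–4:54 PM = 6 h 31 min; less 30 min break → 6 h 1 min
Total: 11 h 27 min + 4 h 10 min + 4 h 56 min + 4 h 34 min + 7 h 38 min + 10 h 3 min + 6 h 1 min = 48 h 49 min.

48.82 hours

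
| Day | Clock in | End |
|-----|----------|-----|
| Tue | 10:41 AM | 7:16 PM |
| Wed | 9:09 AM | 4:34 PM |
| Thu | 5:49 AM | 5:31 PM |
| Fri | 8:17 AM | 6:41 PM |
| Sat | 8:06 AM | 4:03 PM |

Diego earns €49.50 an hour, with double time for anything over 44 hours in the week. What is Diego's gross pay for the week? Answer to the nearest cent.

Tue: 10:41 AM–7:16 PM = 8 h 35 min
Wed: 9:09 AM–4:34 PM = 7 h 25 min
Thu: 5:49 AM–5:31 PM = 11 h 42 min
Fri: 8:17 AM–6:41 PM = 10 h 24 min
Sat: 8:06 AM–4:03 PM = 7 h 57 min
Total worked: 46 h 3 min = 2763 min.
Regular 44 h 0 min = 2640 min at €49.50/h; overtime 2 h 3 min = 123 min at €99.00/h.
Pay = (2640 × €49.50 + 123 × €99.00) ÷ 60 = €2380.95.

€2380.95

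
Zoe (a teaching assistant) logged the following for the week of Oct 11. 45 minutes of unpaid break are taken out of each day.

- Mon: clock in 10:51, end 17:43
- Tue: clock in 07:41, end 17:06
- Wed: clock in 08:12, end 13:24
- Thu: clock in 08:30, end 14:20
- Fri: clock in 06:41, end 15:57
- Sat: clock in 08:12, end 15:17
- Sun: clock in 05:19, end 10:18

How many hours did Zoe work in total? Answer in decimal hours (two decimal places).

Mon: 10:51–17:43 = 6 h 52 min; less 45 min break → 6 h 7 min
Tue: 07:41–17:06 = 9 h 25 min; less 45 min break → 8 h 40 min
Wed: 08:12–13:24 = 5 h 12 min; less 45 min break → 4 h 27 min
Thu: 08:30–14:20 = 5 h 50 min; less 45 min break → 5 h 5 min
Fri: 06:41–15:57 = 9 h 16 min; less 45 min break → 8 h 31 min
Sat: 08:12–15:17 = 7 h 5 min; less 45 min break → 6 h 20 min
Sun: 05:19–10:18 = 4 h 59 min; less 45 min break → 4 h 14 min
Total: 6 h 7 min + 8 h 40 min + 4 h 27 min + 5 h 5 min + 8 h 31 min + 6 h 20 min + 4 h 14 min = 43 h 24 min.

43.40 hours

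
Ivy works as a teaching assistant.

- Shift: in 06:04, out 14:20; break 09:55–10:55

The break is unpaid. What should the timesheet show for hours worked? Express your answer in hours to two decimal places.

7.27 hours

Shift: 06:04–14:20 = 8 h 16 min; less 60 min break → 7 h 16 min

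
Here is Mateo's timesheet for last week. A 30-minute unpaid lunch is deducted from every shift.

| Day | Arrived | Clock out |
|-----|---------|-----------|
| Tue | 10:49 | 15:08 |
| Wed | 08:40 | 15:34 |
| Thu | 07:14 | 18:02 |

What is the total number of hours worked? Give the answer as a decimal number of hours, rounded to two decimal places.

Tue: 10:49–15:08 = 4 h 19 min; less 30 min break → 3 h 49 min
Wed: 08:40–15:34 = 6 h 54 min; less 30 min break → 6 h 24 min
Thu: 07:14–18:02 = 10 h 48 min; less 30 min break → 10 h 18 min
Total: 3 h 49 min + 6 h 24 min + 10 h 18 min = 20 h 31 min.

20.52 hours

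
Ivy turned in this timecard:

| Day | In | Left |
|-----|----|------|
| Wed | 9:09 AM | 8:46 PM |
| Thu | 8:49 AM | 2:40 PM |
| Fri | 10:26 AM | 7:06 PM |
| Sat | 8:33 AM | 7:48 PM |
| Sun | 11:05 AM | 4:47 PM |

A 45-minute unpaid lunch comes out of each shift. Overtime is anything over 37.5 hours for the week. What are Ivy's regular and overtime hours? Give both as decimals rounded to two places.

Wed: 9:09 AM–8:46 PM = 11 h 37 min; less 45 min break → 10 h 52 min
Thu: 8:49 AM–2:40 PM = 5 h 51 min; less 45 min break → 5 h 6 min
Fri: 10:26 AM–7:06 PM = 8 h 40 min; less 45 min break → 7 h 55 min
Sat: 8:33 AM–7:48 PM = 11 h 15 min; less 45 min break → 10 h 30 min
Sun: 11:05 AM–4:47 PM = 5 h 42 min; less 45 min break → 4 h 57 min
Total worked: 39 h 20 min = 39.33 h.
Threshold 37.5 h → overtime 1 h 50 min, regular 37 h 30 min.

Regular 37.50 hours, overtime 1.83 hours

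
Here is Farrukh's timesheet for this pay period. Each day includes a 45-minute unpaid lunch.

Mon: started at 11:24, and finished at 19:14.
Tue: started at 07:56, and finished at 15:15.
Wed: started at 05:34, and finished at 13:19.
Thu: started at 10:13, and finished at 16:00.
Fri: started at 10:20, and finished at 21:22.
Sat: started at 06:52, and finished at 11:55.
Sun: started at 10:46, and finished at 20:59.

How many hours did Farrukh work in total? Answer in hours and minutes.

49 h 44 min

Mon: 11:24–19:14 = 7 h 50 min; less 45 min break → 7 h 5 min
Tue: 07:56–15:15 = 7 h 19 min; less 45 min break → 6 h 34 min
Wed: 05:34–13:19 = 7 h 45 min; less 45 min break → 7 h 0 min
Thu: 10:13–16:00 = 5 h 47 min; less 45 min break → 5 h 2 min
Fri: 10:20–21:22 = 11 h 2 min; less 45 min break → 10 h 17 min
Sat: 06:52–11:55 = 5 h 3 min; less 45 min break → 4 h 18 min
Sun: 10:46–20:59 = 10 h 13 min; less 45 min break → 9 h 28 min
Total: 7 h 5 min + 6 h 34 min + 7 h 0 min + 5 h 2 min + 10 h 17 min + 4 h 18 min + 9 h 28 min = 49 h 44 min.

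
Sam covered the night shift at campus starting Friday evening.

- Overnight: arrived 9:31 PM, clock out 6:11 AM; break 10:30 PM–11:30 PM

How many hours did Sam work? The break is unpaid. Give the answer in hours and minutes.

7 h 40 min

Overnight: 9:31 PM → midnight = 2 h 29 min; midnight → 6:11 AM = 6 h 11 min; span 8 h 40 min; less 60 min break → 7 h 40 min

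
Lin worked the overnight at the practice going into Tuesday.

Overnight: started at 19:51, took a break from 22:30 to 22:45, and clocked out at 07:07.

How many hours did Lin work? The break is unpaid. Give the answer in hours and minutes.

11 h 1 min

Overnight: 19:51 → midnight = 4 h 9 min; midnight → 07:07 = 7 h 7 min; span 11 h 16 min; less 15 min break → 11 h 1 min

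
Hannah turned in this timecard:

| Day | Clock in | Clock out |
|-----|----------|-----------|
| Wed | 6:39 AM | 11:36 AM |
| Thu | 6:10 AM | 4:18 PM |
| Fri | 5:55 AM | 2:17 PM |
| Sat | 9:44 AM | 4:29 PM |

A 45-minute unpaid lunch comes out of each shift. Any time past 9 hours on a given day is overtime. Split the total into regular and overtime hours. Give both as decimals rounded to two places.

Regular 26.82 hours, overtime 0.38 hours

Wed: 6:39 AM–11:36 AM = 4 h 57 min; less 45 min break → 4 h 12 min
Thu: 6:10 AM–4:18 PM = 10 h 8 min; less 45 min break → 9 h 23 min
Fri: 5:55 AM–2:17 PM = 8 h 22 min; less 45 min break → 7 h 37 min
Sat: 9:44 AM–4:29 PM = 6 h 45 min; less 45 min break → 6 h 0 min
Wed reg 4 h 12 min / OT 0 h 0 min; Thu reg 9 h 0 min / OT 0 h 23 min; Fri reg 7 h 37 min / OT 0 h 0 min; Sat reg 6 h 0 min / OT 0 h 0 min.
Totals: regular 26 h 49 min, overtime 0 h 23 min.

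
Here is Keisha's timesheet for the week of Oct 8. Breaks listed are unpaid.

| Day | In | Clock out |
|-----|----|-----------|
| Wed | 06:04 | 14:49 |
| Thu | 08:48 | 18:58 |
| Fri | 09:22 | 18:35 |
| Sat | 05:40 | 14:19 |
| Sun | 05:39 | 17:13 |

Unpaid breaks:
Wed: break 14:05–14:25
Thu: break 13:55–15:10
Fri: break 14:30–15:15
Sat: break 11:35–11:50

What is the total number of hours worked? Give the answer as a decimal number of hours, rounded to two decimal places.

45.77 hours

Wed: 06:04–14:49 = 8 h 45 min; less 20 min break → 8 h 25 min
Thu: 08:48–18:58 = 10 h 10 min; less 75 min break → 8 h 55 min
Fri: 09:22–18:35 = 9 h 13 min; less 45 min break → 8 h 28 min
Sat: 05:40–14:19 = 8 h 39 min; less 15 min break → 8 h 24 min
Sun: 05:39–17:13 = 11 h 34 min
Total: 8 h 25 min + 8 h 55 min + 8 h 28 min + 8 h 24 min + 11 h 34 min = 45 h 46 min.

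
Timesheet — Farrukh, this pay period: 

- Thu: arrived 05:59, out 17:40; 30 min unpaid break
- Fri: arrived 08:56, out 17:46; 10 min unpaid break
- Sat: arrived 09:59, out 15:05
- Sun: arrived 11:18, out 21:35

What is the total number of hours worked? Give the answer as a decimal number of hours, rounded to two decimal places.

Thu: 05:59–17:40 = 11 h 41 min; less 30 min break → 11 h 11 min
Fri: 08:56–17:46 = 8 h 50 min; less 10 min break → 8 h 40 min
Sat: 09:59–15:05 = 5 h 6 min
Sun: 11:18–21:35 = 10 h 17 min
Total: 11 h 11 min + 8 h 40 min + 5 h 6 min + 10 h 17 min = 35 h 14 min.

35.23 hours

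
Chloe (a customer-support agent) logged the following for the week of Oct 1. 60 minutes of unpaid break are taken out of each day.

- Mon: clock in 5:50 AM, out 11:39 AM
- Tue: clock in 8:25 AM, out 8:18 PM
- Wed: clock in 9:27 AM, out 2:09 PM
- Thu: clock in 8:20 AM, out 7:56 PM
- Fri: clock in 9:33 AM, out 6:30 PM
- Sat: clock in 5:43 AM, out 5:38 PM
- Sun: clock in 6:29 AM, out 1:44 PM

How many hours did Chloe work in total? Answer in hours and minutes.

Mon: 5:50 AM–11:39 AM = 5 h 49 min; less 60 min break → 4 h 49 min
Tue: 8:25 AM–8:18 PM = 11 h 53 min; less 60 min break → 10 h 53 min
Wed: 9:27 AM–2:09 PM = 4 h 42 min; less 60 min break → 3 h 42 min
Thu: 8:20 AM–7:56 PM = 11 h 36 min; less 60 min break → 10 h 36 min
Fri: 9:33 AM–6:30 PM = 8 h 57 min; less 60 min break → 7 h 57 min
Sat: 5:43 AM–5:38 PM = 11 h 55 min; less 60 min break → 10 h 55 min
Sun: 6:29 AM–1:44 PM = 7 h 15 min; less 60 min break → 6 h 15 min
Total: 4 h 49 min + 10 h 53 min + 3 h 42 min + 10 h 36 min + 7 h 57 min + 10 h 55 min + 6 h 15 min = 55 h 7 min.

55 h 7 min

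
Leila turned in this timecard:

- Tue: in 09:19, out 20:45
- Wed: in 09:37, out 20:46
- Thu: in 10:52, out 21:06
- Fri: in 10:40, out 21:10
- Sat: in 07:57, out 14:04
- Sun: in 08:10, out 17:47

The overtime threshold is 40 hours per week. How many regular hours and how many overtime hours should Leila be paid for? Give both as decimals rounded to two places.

Regular 40.00 hours, overtime 19.05 hours

Tue: 09:19–20:45 = 11 h 26 min
Wed: 09:37–20:46 = 11 h 9 min
Thu: 10:52–21:06 = 10 h 14 min
Fri: 10:40–21:10 = 10 h 30 min
Sat: 07:57–14:04 = 6 h 7 min
Sun: 08:10–17:47 = 9 h 37 min
Total worked: 59 h 3 min = 59.05 h.
Threshold 40 h → overtime 19 h 3 min, regular 40 h 0 min.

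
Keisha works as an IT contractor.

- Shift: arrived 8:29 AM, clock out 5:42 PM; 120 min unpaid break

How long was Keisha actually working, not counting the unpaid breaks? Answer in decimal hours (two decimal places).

Shift: 8:29 AM–5:42 PM = 9 h 13 min; less 120 min break → 7 h 13 min

7.22 hours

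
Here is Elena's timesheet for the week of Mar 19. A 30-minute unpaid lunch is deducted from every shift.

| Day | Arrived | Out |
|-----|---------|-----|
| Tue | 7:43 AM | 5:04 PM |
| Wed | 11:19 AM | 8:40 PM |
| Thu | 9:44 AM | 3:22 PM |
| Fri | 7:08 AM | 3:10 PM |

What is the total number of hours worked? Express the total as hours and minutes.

Tue: 7:43 AM–5:04 PM = 9 h 21 min; less 30 min break → 8 h 51 min
Wed: 11:19 AM–8:40 PM = 9 h 21 min; less 30 min break → 8 h 51 min
Thu: 9:44 AM–3:22 PM = 5 h 38 min; less 30 min break → 5 h 8 min
Fri: 7:08 AM–3:10 PM = 8 h 2 min; less 30 min break → 7 h 32 min
Total: 8 h 51 min + 8 h 51 min + 5 h 8 min + 7 h 32 min = 30 h 22 min.

30 h 22 min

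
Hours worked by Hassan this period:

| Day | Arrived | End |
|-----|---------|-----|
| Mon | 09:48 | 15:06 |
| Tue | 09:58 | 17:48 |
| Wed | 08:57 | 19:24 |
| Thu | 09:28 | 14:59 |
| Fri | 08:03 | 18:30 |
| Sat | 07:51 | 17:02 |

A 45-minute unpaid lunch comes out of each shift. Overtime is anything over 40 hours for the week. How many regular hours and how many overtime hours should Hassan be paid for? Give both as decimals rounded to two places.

Mon: 09:48–15:06 = 5 h 18 min; less 45 min break → 4 h 33 min
Tue: 09:58–17:48 = 7 h 50 min; less 45 min break → 7 h 5 min
Wed: 08:57–19:24 = 10 h 27 min; less 45 min break → 9 h 42 min
Thu: 09:28–14:59 = 5 h 31 min; less 45 min break → 4 h 46 min
Fri: 08:03–18:30 = 10 h 27 min; less 45 min break → 9 h 42 min
Sat: 07:51–17:02 = 9 h 11 min; less 45 min break → 8 h 26 min
Total worked: 44 h 14 min = 44.23 h.
Threshold 40 h → overtime 4 h 14 min, regular 40 h 0 min.

Regular 40.00 hours, overtime 4.23 hours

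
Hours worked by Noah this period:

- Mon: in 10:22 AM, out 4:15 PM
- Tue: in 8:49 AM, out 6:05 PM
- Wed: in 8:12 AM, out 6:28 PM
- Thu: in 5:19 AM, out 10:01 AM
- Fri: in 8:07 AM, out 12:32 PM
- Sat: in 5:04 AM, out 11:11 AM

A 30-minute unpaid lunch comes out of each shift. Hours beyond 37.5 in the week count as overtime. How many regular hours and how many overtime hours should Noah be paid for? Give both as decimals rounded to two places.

Regular 37.50 hours, overtime 0.15 hours

Mon: 10:22 AM–4:15 PM = 5 h 53 min; less 30 min break → 5 h 23 min
Tue: 8:49 AM–6:05 PM = 9 h 16 min; less 30 min break → 8 h 46 min
Wed: 8:12 AM–6:28 PM = 10 h 16 min; less 30 min break → 9 h 46 min
Thu: 5:19 AM–10:01 AM = 4 h 42 min; less 30 min break → 4 h 12 min
Fri: 8:07 AM–12:32 PM = 4 h 25 min; less 30 min break → 3 h 55 min
Sat: 5:04 AM–11:11 AM = 6 h 7 min; less 30 min break → 5 h 37 min
Total worked: 37 h 39 min = 37.65 h.
Threshold 37.5 h → overtime 0 h 9 min, regular 37 h 30 min.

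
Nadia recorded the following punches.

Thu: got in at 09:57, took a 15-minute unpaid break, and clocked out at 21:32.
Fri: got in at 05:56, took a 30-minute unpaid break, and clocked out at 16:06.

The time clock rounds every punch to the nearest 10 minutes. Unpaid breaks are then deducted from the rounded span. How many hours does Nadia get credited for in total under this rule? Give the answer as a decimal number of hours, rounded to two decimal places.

Thu: in 09:57→10:00, out 21:32→21:30; 11 h 30 min − 15 min = 11 h 15 min
Fri: in 05:56→06:00, out 16:06→16:10; 10 h 10 min − 30 min = 9 h 40 min
Total credited: 20 h 55 min.

20.92 hours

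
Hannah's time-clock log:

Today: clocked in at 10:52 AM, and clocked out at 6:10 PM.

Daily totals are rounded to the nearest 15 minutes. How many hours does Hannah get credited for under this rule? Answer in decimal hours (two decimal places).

7.25 hours

Today: 10:52 AM–6:10 PM = 7 h 18 min → rounds to 7 h 15 min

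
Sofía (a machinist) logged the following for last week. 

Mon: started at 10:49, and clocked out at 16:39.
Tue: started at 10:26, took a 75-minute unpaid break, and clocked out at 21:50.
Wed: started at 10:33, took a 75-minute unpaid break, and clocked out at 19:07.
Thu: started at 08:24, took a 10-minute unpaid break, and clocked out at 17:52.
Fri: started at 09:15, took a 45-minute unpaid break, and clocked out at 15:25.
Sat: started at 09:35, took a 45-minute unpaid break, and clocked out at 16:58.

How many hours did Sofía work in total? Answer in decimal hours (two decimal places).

Mon: 10:49–16:39 = 5 h 50 min
Tue: 10:26–21:50 = 11 h 24 min; less 75 min break → 10 h 9 min
Wed: 10:33–19:07 = 8 h 34 min; less 75 min break → 7 h 19 min
Thu: 08:24–17:52 = 9 h 28 min; less 10 min break → 9 h 18 min
Fri: 09:15–15:25 = 6 h 10 min; less 45 min break → 5 h 25 min
Sat: 09:35–16:58 = 7 h 23 min; less 45 min break → 6 h 38 min
Total: 5 h 50 min + 10 h 9 min + 7 h 19 min + 9 h 18 min + 5 h 25 min + 6 h 38 min = 44 h 39 min.

44.65 hours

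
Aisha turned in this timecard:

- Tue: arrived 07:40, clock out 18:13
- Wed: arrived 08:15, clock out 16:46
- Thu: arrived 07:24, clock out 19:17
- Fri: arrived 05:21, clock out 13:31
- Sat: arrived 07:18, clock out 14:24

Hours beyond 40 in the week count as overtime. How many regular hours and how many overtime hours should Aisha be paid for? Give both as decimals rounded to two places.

Regular 40.00 hours, overtime 6.22 hours

Tue: 07:40–18:13 = 10 h 33 min
Wed: 08:15–16:46 = 8 h 31 min
Thu: 07:24–19:17 = 11 h 53 min
Fri: 05:21–13:31 = 8 h 10 min
Sat: 07:18–14:24 = 7 h 6 min
Total worked: 46 h 13 min = 46.22 h.
Threshold 40 h → overtime 6 h 13 min, regular 40 h 0 min.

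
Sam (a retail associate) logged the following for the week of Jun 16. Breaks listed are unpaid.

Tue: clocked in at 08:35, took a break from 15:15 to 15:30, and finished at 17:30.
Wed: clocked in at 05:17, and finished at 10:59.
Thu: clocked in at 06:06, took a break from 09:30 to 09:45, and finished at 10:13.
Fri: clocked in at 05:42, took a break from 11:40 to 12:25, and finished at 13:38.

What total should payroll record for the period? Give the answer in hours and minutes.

25 h 25 min

Tue: 08:35–17:30 = 8 h 55 min; less 15 min break → 8 h 40 min
Wed: 05:17–10:59 = 5 h 42 min
Thu: 06:06–10:13 = 4 h 7 min; less 15 min break → 3 h 52 min
Fri: 05:42–13:38 = 7 h 56 min; less 45 min break → 7 h 11 min
Total: 8 h 40 min + 5 h 42 min + 3 h 52 min + 7 h 11 min = 25 h 25 min.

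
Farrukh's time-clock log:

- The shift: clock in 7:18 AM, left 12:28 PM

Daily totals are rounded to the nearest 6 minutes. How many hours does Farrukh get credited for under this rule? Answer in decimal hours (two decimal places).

The shift: 7:18 AM–12:28 PM = 5 h 10 min → rounds to 5 h 12 min

5.20 hours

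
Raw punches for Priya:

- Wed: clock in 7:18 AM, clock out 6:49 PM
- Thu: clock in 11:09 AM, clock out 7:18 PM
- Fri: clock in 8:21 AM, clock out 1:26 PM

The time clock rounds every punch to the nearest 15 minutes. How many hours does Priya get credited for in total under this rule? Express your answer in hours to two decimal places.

24.75 hours

Wed: in 7:18 AM→7:15 AM, out 6:49 PM→6:45 PM; 11 h 30 min
Thu: in 11:09 AM→11:15 AM, out 7:18 PM→7:15 PM; 8 h 0 min
Fri: in 8:21 AM→8:15 AM, out 1:26 PM→1:30 PM; 5 h 15 min
Total credited: 24 h 45 min.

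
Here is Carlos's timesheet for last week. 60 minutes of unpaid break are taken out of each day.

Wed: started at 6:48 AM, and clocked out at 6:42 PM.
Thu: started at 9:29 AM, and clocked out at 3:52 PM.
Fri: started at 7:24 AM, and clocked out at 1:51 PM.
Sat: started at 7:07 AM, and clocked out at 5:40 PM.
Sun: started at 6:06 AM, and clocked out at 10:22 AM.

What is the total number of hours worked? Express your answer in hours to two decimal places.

Wed: 6:48 AM–6:42 PM = 11 h 54 min; less 60 min break → 10 h 54 min
Thu: 9:29 AM–3:52 PM = 6 h 23 min; less 60 min break → 5 h 23 min
Fri: 7:24 AM–1:51 PM = 6 h 27 min; less 60 min break → 5 h 27 min
Sat: 7:07 AM–5:40 PM = 10 h 33 min; less 60 min break → 9 h 33 min
Sun: 6:06 AM–10:22 AM = 4 h 16 min; less 60 min break → 3 h 16 min
Total: 10 h 54 min + 5 h 23 min + 5 h 27 min + 9 h 33 min + 3 h 16 min = 34 h 33 min.

34.55 hours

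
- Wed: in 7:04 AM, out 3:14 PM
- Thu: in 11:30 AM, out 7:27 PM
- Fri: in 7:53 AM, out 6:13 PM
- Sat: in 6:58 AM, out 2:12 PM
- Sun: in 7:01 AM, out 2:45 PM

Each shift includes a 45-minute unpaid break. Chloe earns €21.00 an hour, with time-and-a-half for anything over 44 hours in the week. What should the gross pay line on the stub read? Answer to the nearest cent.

Wed: 7:04 AM–3:14 PM = 8 h 10 min; less 45 min break → 7 h 25 min
Thu: 11:30 AM–7:27 PM = 7 h 57 min; less 45 min break → 7 h 12 min
Fri: 7:53 AM–6:13 PM = 10 h 20 min; less 45 min break → 9 h 35 min
Sat: 6:58 AM–2:12 PM = 7 h 14 min; less 45 min break → 6 h 29 min
Sun: 7:01 AM–2:45 PM = 7 h 44 min; less 45 min break → 6 h 59 min
Total worked: 37 h 40 min = 2260 min.
Regular 37 h 40 min = 2260 min at €21.00/h; overtime 0 h 0 min = 0 min at €31.50/h.
Pay = (2260 × €21.00 + 0 × €31.50) ÷ 60 = €791.00.

€791.00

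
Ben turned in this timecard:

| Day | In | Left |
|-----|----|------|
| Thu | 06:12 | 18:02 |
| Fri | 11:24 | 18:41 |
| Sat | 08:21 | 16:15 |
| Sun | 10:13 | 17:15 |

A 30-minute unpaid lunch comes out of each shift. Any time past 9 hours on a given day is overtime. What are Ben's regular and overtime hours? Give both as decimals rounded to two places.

Regular 29.72 hours, overtime 2.33 hours

Thu: 06:12–18:02 = 11 h 50 min; less 30 min break → 11 h 20 min
Fri: 11:24–18:41 = 7 h 17 min; less 30 min break → 6 h 47 min
Sat: 08:21–16:15 = 7 h 54 min; less 30 min break → 7 h 24 min
Sun: 10:13–17:15 = 7 h 2 min; less 30 min break → 6 h 32 min
Thu reg 9 h 0 min / OT 2 h 20 min; Fri reg 6 h 47 min / OT 0 h 0 min; Sat reg 7 h 24 min / OT 0 h 0 min; Sun reg 6 h 32 min / OT 0 h 0 min.
Totals: regular 29 h 43 min, overtime 2 h 20 min.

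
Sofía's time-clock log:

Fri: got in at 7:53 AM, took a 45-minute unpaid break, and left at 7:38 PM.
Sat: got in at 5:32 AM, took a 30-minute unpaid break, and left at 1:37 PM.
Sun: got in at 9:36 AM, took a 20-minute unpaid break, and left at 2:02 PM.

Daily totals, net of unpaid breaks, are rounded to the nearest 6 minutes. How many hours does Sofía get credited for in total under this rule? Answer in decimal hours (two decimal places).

Fri: 7:53 AM–7:38 PM = 11 h 45 min − 45 min = 11 h 0 min → rounds to 11 h 0 min
Sat: 5:32 AM–1:37 PM = 8 h 5 min − 30 min = 7 h 35 min → rounds to 7 h 36 min
Sun: 9:36 AM–2:02 PM = 4 h 26 min − 20 min = 4 h 6 min → rounds to 4 h 6 min
Total credited: 22 h 42 min.

22.70 hours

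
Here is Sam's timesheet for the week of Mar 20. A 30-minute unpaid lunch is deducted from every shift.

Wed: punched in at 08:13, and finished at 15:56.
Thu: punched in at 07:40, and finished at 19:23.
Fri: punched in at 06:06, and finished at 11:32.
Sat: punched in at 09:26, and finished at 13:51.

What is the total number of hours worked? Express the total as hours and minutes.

Wed: 08:13–15:56 = 7 h 43 min; less 30 min break → 7 h 13 min
Thu: 07:40–19:23 = 11 h 43 min; less 30 min break → 11 h 13 min
Fri: 06:06–11:32 = 5 h 26 min; less 30 min break → 4 h 56 min
Sat: 09:26–13:51 = 4 h 25 min; less 30 min break → 3 h 55 min
Total: 7 h 13 min + 11 h 13 min + 4 h 56 min + 3 h 55 min = 27 h 17 min.

27 h 17 min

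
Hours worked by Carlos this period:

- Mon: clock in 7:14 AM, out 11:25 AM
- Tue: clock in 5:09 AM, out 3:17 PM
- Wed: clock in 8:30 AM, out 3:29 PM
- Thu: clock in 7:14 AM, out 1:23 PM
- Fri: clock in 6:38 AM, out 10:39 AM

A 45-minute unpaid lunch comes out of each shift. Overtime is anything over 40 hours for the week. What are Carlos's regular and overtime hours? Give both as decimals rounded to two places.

Regular 27.72 hours, overtime 0.00 hours

Mon: 7:14 AM–11:25 AM = 4 h 11 min; less 45 min break → 3 h 26 min
Tue: 5:09 AM–3:17 PM = 10 h 8 min; less 45 min break → 9 h 23 min
Wed: 8:30 AM–3:29 PM = 6 h 59 min; less 45 min break → 6 h 14 min
Thu: 7:14 AM–1:23 PM = 6 h 9 min; less 45 min break → 5 h 24 min
Fri: 6:38 AM–10:39 AM = 4 h 1 min; less 45 min break → 3 h 16 min
Total worked: 27 h 43 min = 27.72 h.
Threshold 40 h → overtime 0 h 0 min, regular 27 h 43 min.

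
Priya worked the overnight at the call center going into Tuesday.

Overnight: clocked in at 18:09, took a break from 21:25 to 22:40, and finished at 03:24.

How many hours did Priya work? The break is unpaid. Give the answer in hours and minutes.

8 h 0 min

Overnight: 18:09 → midnight = 5 h 51 min; midnight → 03:24 = 3 h 24 min; span 9 h 15 min; less 75 min break → 8 h 0 min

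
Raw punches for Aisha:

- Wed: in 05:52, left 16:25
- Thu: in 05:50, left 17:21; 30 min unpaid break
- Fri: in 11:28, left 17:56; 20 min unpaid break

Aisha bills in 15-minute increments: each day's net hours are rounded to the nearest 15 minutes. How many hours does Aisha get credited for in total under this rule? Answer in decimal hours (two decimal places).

Wed: 05:52–16:25 = 10 h 33 min → rounds to 10 h 30 min
Thu: 05:50–17:21 = 11 h 31 min − 30 min = 11 h 1 min → rounds to 11 h 0 min
Fri: 11:28–17:56 = 6 h 28 min − 20 min = 6 h 8 min → rounds to 6 h 15 min
Total credited: 27 h 45 min.

27.75 hours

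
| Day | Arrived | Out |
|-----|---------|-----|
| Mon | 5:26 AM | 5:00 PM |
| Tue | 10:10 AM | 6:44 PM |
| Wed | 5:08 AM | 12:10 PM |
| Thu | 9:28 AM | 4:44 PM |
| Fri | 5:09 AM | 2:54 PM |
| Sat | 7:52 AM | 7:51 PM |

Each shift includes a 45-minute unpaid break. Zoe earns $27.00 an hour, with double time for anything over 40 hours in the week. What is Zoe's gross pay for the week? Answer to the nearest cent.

$1710.00

Mon: 5:26 AM–5:00 PM = 11 h 34 min; less 45 min break → 10 h 49 min
Tue: 10:10 AM–6:44 PM = 8 h 34 min; less 45 min break → 7 h 49 min
Wed: 5:08 AM–12:10 PM = 7 h 2 min; less 45 min break → 6 h 17 min
Thu: 9:28 AM–4:44 PM = 7 h 16 min; less 45 min break → 6 h 31 min
Fri: 5:09 AM–2:54 PM = 9 h 45 min; less 45 min break → 9 h 0 min
Sat: 7:52 AM–7:51 PM = 11 h 59 min; less 45 min break → 11 h 14 min
Total worked: 51 h 40 min = 3100 min.
Regular 40 h 0 min = 2400 min at $27.00/h; overtime 11 h 40 min = 700 min at $54.00/h.
Pay = (2400 × $27.00 + 700 × $54.00) ÷ 60 = $1710.00.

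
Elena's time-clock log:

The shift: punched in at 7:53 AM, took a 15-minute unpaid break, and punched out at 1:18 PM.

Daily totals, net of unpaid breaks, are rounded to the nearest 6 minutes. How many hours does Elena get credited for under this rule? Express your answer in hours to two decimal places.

The shift: 7:53 AM–1:18 PM = 5 h 25 min − 15 min = 5 h 10 min → rounds to 5 h 12 min

5.20 hours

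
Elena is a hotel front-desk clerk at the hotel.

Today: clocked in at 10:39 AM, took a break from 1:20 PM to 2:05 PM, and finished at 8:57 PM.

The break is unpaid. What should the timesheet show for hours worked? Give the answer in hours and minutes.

Today: 10:39 AM–8:57 PM = 10 h 18 min; less 45 min break → 9 h 33 min

9 h 33 min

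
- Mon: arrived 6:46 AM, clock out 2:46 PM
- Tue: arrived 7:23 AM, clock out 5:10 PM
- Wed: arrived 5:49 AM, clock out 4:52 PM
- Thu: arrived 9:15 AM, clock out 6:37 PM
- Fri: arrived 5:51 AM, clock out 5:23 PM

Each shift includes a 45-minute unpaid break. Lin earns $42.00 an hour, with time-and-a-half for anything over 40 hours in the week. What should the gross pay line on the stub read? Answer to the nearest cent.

$2056.95

Mon: 6:46 AM–2:46 PM = 8 h 0 min; less 45 min break → 7 h 15 min
Tue: 7:23 AM–5:10 PM = 9 h 47 min; less 45 min break → 9 h 2 min
Wed: 5:49 AM–4:52 PM = 11 h 3 min; less 45 min break → 10 h 18 min
Thu: 9:15 AM–6:37 PM = 9 h 22 min; less 45 min break → 8 h 37 min
Fri: 5:51 AM–5:23 PM = 11 h 32 min; less 45 min break → 10 h 47 min
Total worked: 45 h 59 min = 2759 min.
Regular 40 h 0 min = 2400 min at $42.00/h; overtime 5 h 59 min = 359 min at $63.00/h.
Pay = (2400 × $42.00 + 359 × $63.00) ÷ 60 = $2056.95.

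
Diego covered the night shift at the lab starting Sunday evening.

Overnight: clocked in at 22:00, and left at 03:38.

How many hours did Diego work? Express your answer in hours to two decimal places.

5.63 hours

Overnight: 22:00 → midnight = 2 h 0 min; midnight → 03:38 = 3 h 38 min; span 5 h 38 min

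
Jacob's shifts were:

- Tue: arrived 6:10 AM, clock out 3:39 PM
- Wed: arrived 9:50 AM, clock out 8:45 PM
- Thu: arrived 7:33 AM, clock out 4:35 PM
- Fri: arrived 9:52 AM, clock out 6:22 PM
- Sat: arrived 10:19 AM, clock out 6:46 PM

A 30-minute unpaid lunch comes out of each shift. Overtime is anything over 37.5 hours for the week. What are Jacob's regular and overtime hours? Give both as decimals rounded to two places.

Regular 37.50 hours, overtime 6.38 hours

Tue: 6:10 AM–3:39 PM = 9 h 29 min; less 30 min break → 8 h 59 min
Wed: 9:50 AM–8:45 PM = 10 h 55 min; less 30 min break → 10 h 25 min
Thu: 7:33 AM–4:35 PM = 9 h 2 min; less 30 min break → 8 h 32 min
Fri: 9:52 AM–6:22 PM = 8 h 30 min; less 30 min break → 8 h 0 min
Sat: 10:19 AM–6:46 PM = 8 h 27 min; less 30 min break → 7 h 57 min
Total worked: 43 h 53 min = 43.88 h.
Threshold 37.5 h → overtime 6 h 23 min, regular 37 h 30 min.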